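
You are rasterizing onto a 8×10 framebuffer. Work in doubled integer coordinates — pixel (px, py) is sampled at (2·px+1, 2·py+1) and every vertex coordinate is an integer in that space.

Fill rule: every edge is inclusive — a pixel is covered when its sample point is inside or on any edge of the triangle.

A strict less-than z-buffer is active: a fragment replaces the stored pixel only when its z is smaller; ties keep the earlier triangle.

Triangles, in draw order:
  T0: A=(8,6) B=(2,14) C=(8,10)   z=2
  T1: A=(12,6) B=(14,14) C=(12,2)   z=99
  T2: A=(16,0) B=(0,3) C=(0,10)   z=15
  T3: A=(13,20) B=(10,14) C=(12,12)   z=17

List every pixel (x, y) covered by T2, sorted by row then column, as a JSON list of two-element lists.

T0:
  2·area = 24  (B↔C swapped to make it positive)
  edge (8, 6)→(8, 10): d=(0,4) inclusive
  edge (8, 10)→(2, 14): d=(-6,4) inclusive
  edge (2, 14)→(8, 6): d=(6,-8) inclusive
    (3,4)@(7, 9): e=[4,10,10] → #
    (4,4)@(9, 9): e=[-4,2,26] → ·
    (2,5)@(5, 11): e=[12,6,6] → #
    (3,5)@(7, 11): e=[4,-2,22] → ·
    (1,6)@(3, 13): e=[20,2,2] → #
    (2,6)@(5, 13): e=[12,-6,18] → ·
    (1,7)@(3, 15): e=[20,-10,14] → ·
  covered (3 px):
    · · · · · · · ·
    · · · · · · · ·
    · · · · · · · ·
    · · · · · · · ·
    · · · # · · · ·
    · · # · · · · ·
    · # · · · · · ·
    · · · · · · · ·
    · · · · · · · ·
    · · · · · · · ·
T1:
  2·area = 8  (B↔C swapped to make it positive)
  edge (12, 6)→(12, 2): d=(0,-4) inclusive
  edge (12, 2)→(14, 14): d=(2,12) inclusive
  edge (14, 14)→(12, 6): d=(-2,-8) inclusive
    (6,4)@(13, 9): e=[4,2,2] → #
    (7,4)@(15, 9): e=[12,-22,18] → ·
    (6,5)@(13, 11): e=[4,6,-2] → ·
  covered (1 px):
    · · · · · · · ·
    · · · · · · · ·
    · · · · · · · ·
    · · · · · · · ·
    · · · · · · # ·
    · · · · · · · ·
    · · · · · · · ·
    · · · · · · · ·
    · · · · · · · ·
    · · · · · · · ·
T2:
  2·area = 112  (B↔C swapped to make it positive)
  edge (16, 0)→(0, 10): d=(-16,10) inclusive
  edge (0, 10)→(0, 3): d=(0,-7) inclusive
  edge (0, 3)→(16, 0): d=(16,-3) inclusive
    (5,0)@(11, 1): e=[34,77,1] → #
    (6,0)@(13, 1): e=[14,91,7] → #
    (7,0)@(15, 1): e=[-6,105,13] → ·
    (0,1)@(1, 3): e=[102,7,3] → #
    (1,1)@(3, 3): e=[82,21,9] → #
    (2,1)@(5, 3): e=[62,35,15] → #
    (3,1)@(7, 3): e=[42,49,21] → #
    (4,1)@(9, 3): e=[22,63,27] → #
    (6,1)@(13, 3): e=[-18,91,39] → ·
    (0,2)@(1, 5): e=[70,7,35] → #
    (4,2)@(9, 5): e=[-10,63,59] → ·
    (5,2)@(11, 5): e=[-30,77,65] → ·
  covered (15 px):
    · · · · · # # ·
    # # # # # # · ·
    # # # # · · · ·
    # # · · · · · ·
    # · · · · · · ·
    · · · · · · · ·
    · · · · · · · ·
    · · · · · · · ·
    · · · · · · · ·
    · · · · · · · ·
T3:
  2·area = 18
  edge (13, 20)→(10, 14): d=(-3,-6) inclusive
  edge (10, 14)→(12, 12): d=(2,-2) inclusive
  edge (12, 12)→(13, 20): d=(1,8) inclusive
    (7,4)@(15, 9): e=[45,0,-27] → ·  [on edge]
    (6,5)@(13, 11): e=[27,0,-9] → ·  [on edge]
    (5,6)@(11, 13): e=[9,0,9] → #  [on edge]
    (6,6)@(13, 13): e=[21,4,-7] → ·
    (4,7)@(9, 15): e=[-9,0,27] → ·  [on edge]
    (5,7)@(11, 15): e=[3,4,11] → #
    (6,7)@(13, 15): e=[15,8,-5] → ·
    (3,8)@(7, 17): e=[-27,0,45] → ·  [on edge]
    (5,8)@(11, 17): e=[-3,8,13] → ·
    (2,9)@(5, 19): e=[-45,0,63] → ·  [on edge]
  covered (2 px):
    · · · · · · · ·
    · · · · · · · ·
    · · · · · · · ·
    · · · · · · · ·
    · · · · · · · ·
    · · · · · · · ·
    · · · · · # · ·
    · · · · · # · ·
    · · · · · · · ·
    · · · · · · · ·

Result: [[5,0],[6,0],[0,1],[1,1],[2,1],[3,1],[4,1],[5,1],[0,2],[1,2],[2,2],[3,2],[0,3],[1,3],[0,4]]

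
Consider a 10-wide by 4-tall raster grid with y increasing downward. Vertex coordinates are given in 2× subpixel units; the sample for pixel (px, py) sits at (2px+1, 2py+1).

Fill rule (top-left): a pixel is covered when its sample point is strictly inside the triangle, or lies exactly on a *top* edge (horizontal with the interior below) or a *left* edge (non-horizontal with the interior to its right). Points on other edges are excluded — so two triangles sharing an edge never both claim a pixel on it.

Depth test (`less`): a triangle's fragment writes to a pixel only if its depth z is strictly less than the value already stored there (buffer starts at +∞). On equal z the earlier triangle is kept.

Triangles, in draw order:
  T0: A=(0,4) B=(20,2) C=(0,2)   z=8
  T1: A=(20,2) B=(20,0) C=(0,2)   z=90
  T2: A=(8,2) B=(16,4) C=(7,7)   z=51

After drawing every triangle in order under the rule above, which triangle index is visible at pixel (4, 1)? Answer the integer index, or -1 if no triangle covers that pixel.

T0:
  2·area = 40  (B↔C swapped to make it positive)
  edge (0, 4)→(0, 2): d=(0,-2) top-left  bias=+0
  edge (0, 2)→(20, 2): d=(20,0) top-left  bias=+0
  edge (20, 2)→(0, 4): d=(-20,2) right/bottom  bias=-1
    (0,1)@(1, 3): e=[2,20,18] → X
    (1,1)@(3, 3): e=[6,20,14] → X
    (2,1)@(5, 3): e=[10,20,10] → X
    (3,1)@(7, 3): e=[14,20,6] → X
    (4,1)@(9, 3): e=[18,20,2] → X
    (5,1)@(11, 3): e=[22,20,-2] → .
    (0,2)@(1, 5): e=[2,60,-22] → .
    (1,2)@(3, 5): e=[6,60,-26] → .
    (2,2)@(5, 5): e=[10,60,-30] → .
    (3,2)@(7, 5): e=[14,60,-34] → .
    (4,2)@(9, 5): e=[18,60,-38] → .
  covered (5 px):
    . . . . . . . . . .
    X X X X X . . . . .
    . . . . . . . . . .
    . . . . . . . . . .
T1:
  2·area = 40  (B↔C swapped to make it positive)
  edge (20, 2)→(0, 2): d=(-20,0) right/bottom  bias=-1
  edge (0, 2)→(20, 0): d=(20,-2) top-left  bias=+0
  edge (20, 0)→(20, 2): d=(0,2) right/bottom  bias=-1
    (5,0)@(11, 1): e=[20,2,18] → X
    (6,0)@(13, 1): e=[20,6,14] → X
    (7,0)@(15, 1): e=[20,10,10] → X
    (8,0)@(17, 1): e=[20,14,6] → X
    (9,0)@(19, 1): e=[20,18,2] → X
    (5,1)@(11, 3): e=[-20,42,18] → .
    (6,1)@(13, 3): e=[-20,46,14] → .
    (7,1)@(15, 3): e=[-20,50,10] → .
    (8,1)@(17, 3): e=[-20,54,6] → .
    (9,1)@(19, 3): e=[-20,58,2] → .
  covered (5 px):
    . . . . . X X X X X
    . . . . . . . . . .
    . . . . . . . . . .
    . . . . . . . . . .
T2:
  2·area = 42
  edge (8, 2)→(16, 4): d=(8,2) right/bottom  bias=-1
  edge (16, 4)→(7, 7): d=(-9,3) right/bottom  bias=-1
  edge (7, 7)→(8, 2): d=(1,-5) top-left  bias=+0
    (4,1)@(9, 3): e=[6,30,6] → X
    (5,1)@(11, 3): e=[2,24,16] → X
    (6,1)@(13, 3): e=[-2,18,26] → .
    (9,1)@(19, 3): e=[-14,0,56] → .  [on edge]
    (4,2)@(9, 5): e=[22,12,8] → X
    (6,2)@(13, 5): e=[14,0,28] → .  [on edge]
    (3,3)@(7, 7): e=[42,0,0] → .  [on edge]
    (4,3)@(9, 7): e=[38,-6,10] → .
    (5,3)@(11, 7): e=[34,-12,20] → .
  covered (4 px):
    . . . . . . . . . .
    . . . . X X . . . .
    . . . . X X . . . .
    . . . . . . . . . .

Z-buffer (winner per pixel, '.' = empty):
  . . . . . 1 1 1 1 1
  0 0 0 0 0 2 . . . .
  . . . . 2 2 . . . .
  . . . . . . . . . .

Result: 0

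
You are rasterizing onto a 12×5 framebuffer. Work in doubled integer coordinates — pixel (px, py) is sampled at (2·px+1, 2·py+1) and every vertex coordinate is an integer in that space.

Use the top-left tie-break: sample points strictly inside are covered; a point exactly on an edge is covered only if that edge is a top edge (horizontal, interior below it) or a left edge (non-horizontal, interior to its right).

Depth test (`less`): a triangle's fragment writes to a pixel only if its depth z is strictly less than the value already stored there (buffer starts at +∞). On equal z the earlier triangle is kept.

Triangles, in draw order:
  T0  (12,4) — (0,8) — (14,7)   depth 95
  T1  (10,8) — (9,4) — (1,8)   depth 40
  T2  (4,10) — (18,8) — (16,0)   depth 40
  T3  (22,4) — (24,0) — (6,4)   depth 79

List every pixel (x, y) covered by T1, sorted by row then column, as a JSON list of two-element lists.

T0:
  2·area = 44  (B↔C swapped to make it positive)
  edge (12, 4)→(14, 7): d=(2,3) right/bottom  bias=-1
  edge (14, 7)→(0, 8): d=(-14,1) right/bottom  bias=-1
  edge (0, 8)→(12, 4): d=(12,-4) top-left  bias=+0
    (10,0)@(21, 1): e=[-33,77,0] → ·  [on edge]
    (7,1)@(15, 3): e=[-11,55,0] → ·  [on edge]
    (4,2)@(9, 5): e=[11,33,0] → █  [on edge]
    (5,2)@(11, 5): e=[5,31,8] → █
    (6,2)@(13, 5): e=[-1,29,16] → ·
    (1,3)@(3, 7): e=[33,11,0] → █  [on edge]
    (2,3)@(5, 7): e=[27,9,8] → █
    (3,3)@(7, 7): e=[21,7,16] → █
    (6,3)@(13, 7): e=[3,1,40] → █
    (7,3)@(15, 7): e=[-3,-1,48] → ·
    (1,4)@(3, 9): e=[37,-17,24] → ·
    (2,4)@(5, 9): e=[31,-19,32] → ·
  covered (8 px):
    · · · · · · · · · · · ·
    · · · · · · · · · · · ·
    · · · · █ █ · · · · · ·
    · █ █ █ █ █ █ · · · · ·
    · · · · · · · · · · · ·
T1:
  2·area = 36  (B↔C swapped to make it positive)
  edge (10, 8)→(1, 8): d=(-9,0) right/bottom  bias=-1
  edge (1, 8)→(9, 4): d=(8,-4) top-left  bias=+0
  edge (9, 4)→(10, 8): d=(1,4) right/bottom  bias=-1
    (7,0)@(15, 1): e=[63,0,-27] → ·  [on edge]
    (5,1)@(11, 3): e=[45,0,-9] → ·  [on edge]
    (3,2)@(7, 5): e=[27,0,9] → █  [on edge]
    (4,2)@(9, 5): e=[27,8,1] → █
    (5,2)@(11, 5): e=[27,16,-7] → ·
    (1,3)@(3, 7): e=[9,0,27] → █  [on edge]
    (2,3)@(5, 7): e=[9,8,19] → █
    (5,3)@(11, 7): e=[9,32,-5] → ·
    (1,4)@(3, 9): e=[-9,16,29] → ·
    (2,4)@(5, 9): e=[-9,24,21] → ·
    (3,4)@(7, 9): e=[-9,32,13] → ·
    (4,4)@(9, 9): e=[-9,40,5] → ·
  covered (6 px):
    · · · · · · · · · · · ·
    · · · · · · · · · · · ·
    · · · █ █ · · · · · · ·
    · █ █ █ █ · · · · · · ·
    · · · · · · · · · · · ·
T2:
  2·area = 116  (B↔C swapped to make it positive)
  edge (4, 10)→(16, 0): d=(12,-10) top-left  bias=+0
  edge (16, 0)→(18, 8): d=(2,8) right/bottom  bias=-1
  edge (18, 8)→(4, 10): d=(-14,2) right/bottom  bias=-1
    (7,0)@(15, 1): e=[2,10,104] → █
    (8,0)@(17, 1): e=[22,-6,100] → ·
    (6,1)@(13, 3): e=[6,30,80] → █
    (8,1)@(17, 3): e=[46,-2,72] → ·
    (5,2)@(11, 5): e=[10,50,56] → █
    (8,2)@(17, 5): e=[70,2,44] → █
    (9,2)@(19, 5): e=[90,-14,40] → ·
    (4,3)@(9, 7): e=[14,70,32] → █
    (9,3)@(19, 7): e=[114,-10,12] → ·
    (3,4)@(7, 9): e=[18,90,8] → █
    (5,4)@(11, 9): e=[58,58,0] → ·  [on edge]
    (6,4)@(13, 9): e=[78,42,-4] → ·
  covered (14 px):
    · · · · · · · █ · · · ·
    · · · · · · █ █ · · · ·
    · · · · · █ █ █ █ · · ·
    · · · · █ █ █ █ █ · · ·
    · · · █ █ · · · · · · ·
T3:
  2·area = 64  (B↔C swapped to make it positive)
  edge (22, 4)→(6, 4): d=(-16,0) right/bottom  bias=-1
  edge (6, 4)→(24, 0): d=(18,-4) top-left  bias=+0
  edge (24, 0)→(22, 4): d=(-2,4) right/bottom  bias=-1
    (10,0)@(21, 1): e=[48,6,10] → █
    (11,0)@(23, 1): e=[48,14,2] → █
    (5,1)@(11, 3): e=[16,2,46] → █
    (6,1)@(13, 3): e=[16,10,38] → █
    (7,1)@(15, 3): e=[16,18,30] → █
    (8,1)@(17, 3): e=[16,26,22] → █
    (9,1)@(19, 3): e=[16,34,14] → █
    (11,1)@(23, 3): e=[16,50,-2] → ·
    (5,2)@(11, 5): e=[-16,38,42] → ·
    (6,2)@(13, 5): e=[-16,46,34] → ·
    (7,2)@(15, 5): e=[-16,54,26] → ·
    (8,2)@(17, 5): e=[-16,62,18] → ·
  covered (8 px):
    · · · · · · · · · · █ █
    · · · · · █ █ █ █ █ █ ·
    · · · · · · · · · · · ·
    · · · · · · · · · · · ·
    · · · · · · · · · · · ·

Result: [[3,2],[4,2],[1,3],[2,3],[3,3],[4,3]]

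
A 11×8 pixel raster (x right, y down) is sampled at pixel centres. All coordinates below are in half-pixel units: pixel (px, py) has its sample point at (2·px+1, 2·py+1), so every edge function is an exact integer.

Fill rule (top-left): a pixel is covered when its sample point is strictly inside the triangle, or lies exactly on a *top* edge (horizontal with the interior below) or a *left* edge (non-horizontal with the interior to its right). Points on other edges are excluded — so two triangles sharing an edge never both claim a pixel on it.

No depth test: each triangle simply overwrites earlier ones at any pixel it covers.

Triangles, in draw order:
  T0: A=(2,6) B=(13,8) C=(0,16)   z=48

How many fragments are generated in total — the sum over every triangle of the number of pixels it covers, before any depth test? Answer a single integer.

T0:
  2·area = 114
  edge (2, 6)→(13, 8): d=(11,2) right/bottom  bias=-1
  edge (13, 8)→(0, 16): d=(-13,8) right/bottom  bias=-1
  edge (0, 16)→(2, 6): d=(2,-10) top-left  bias=+0
    (1,0)@(3, 1): e=[-57,171,0] → ·  [on edge]
    (1,3)@(3, 7): e=[9,93,12] → #
    (2,3)@(5, 7): e=[5,77,32] → #
    (3,3)@(7, 7): e=[1,61,52] → #
    (4,3)@(9, 7): e=[-3,45,72] → ·
    (1,4)@(3, 9): e=[31,67,16] → #
    (4,4)@(9, 9): e=[19,19,76] → #
    (5,4)@(11, 9): e=[15,3,96] → #
    (6,4)@(13, 9): e=[11,-13,116] → ·
    (0,5)@(1, 11): e=[57,57,0] → #  [on edge]
    (4,5)@(9, 11): e=[41,-7,80] → ·
    (5,5)@(11, 11): e=[37,-23,100] → ·
  covered (15 px):
    · · · · · · · · · · ·
    · · · · · · · · · · ·
    · · · · · · · · · · ·
    · # # # · · · · · · ·
    · # # # # # · · · · ·
    # # # # · · · · · · ·
    # # · · · · · · · · ·
    # · · · · · · · · · ·

Final: 15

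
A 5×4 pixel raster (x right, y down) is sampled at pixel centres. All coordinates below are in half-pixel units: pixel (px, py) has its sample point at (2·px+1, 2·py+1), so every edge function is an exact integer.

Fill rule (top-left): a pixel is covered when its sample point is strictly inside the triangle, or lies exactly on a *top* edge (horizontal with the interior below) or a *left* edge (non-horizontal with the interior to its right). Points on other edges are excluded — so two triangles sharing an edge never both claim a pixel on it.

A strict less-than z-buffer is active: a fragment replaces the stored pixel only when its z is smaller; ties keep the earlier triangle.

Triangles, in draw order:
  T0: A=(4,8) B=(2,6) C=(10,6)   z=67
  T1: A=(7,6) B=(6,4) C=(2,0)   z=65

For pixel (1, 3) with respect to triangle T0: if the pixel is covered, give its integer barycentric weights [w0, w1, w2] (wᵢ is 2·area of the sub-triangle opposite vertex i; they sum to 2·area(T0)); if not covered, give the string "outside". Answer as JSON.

T0:
  2·area = 16
  edge (4, 8)→(2, 6): d=(-2,-2) top-left  bias=+0
  edge (2, 6)→(10, 6): d=(8,0) top-left  bias=+0
  edge (10, 6)→(4, 8): d=(-6,2) right/bottom  bias=-1
    (0,2)@(1, 5): e=[0,-8,24] → ·  [on edge]
    (1,3)@(3, 7): e=[0,8,8] → █  [on edge]
    (2,3)@(5, 7): e=[4,8,4] → █
    (3,3)@(7, 7): e=[8,8,0] → ·  [on edge]
  covered (2 px):
    · · · · ·
    · · · · ·
    · · · · ·
    · █ █ · ·
T1:
  2·area = 4  (B↔C swapped to make it positive)
  edge (7, 6)→(2, 0): d=(-5,-6) top-left  bias=+0
  edge (2, 0)→(6, 4): d=(4,4) right/bottom  bias=-1
  edge (6, 4)→(7, 6): d=(1,2) right/bottom  bias=-1
    (1,0)@(3, 1): e=[1,0,3] → ·  [on edge]
    (2,1)@(5, 3): e=[3,0,1] → ·  [on edge]
    (3,2)@(7, 5): e=[5,0,-1] → ·  [on edge]
    (4,3)@(9, 7): e=[7,0,-3] → ·  [on edge]
  covered (0 px):
    · · · · ·
    · · · · ·
    · · · · ·
    · · · · ·

Result: [8,8,0]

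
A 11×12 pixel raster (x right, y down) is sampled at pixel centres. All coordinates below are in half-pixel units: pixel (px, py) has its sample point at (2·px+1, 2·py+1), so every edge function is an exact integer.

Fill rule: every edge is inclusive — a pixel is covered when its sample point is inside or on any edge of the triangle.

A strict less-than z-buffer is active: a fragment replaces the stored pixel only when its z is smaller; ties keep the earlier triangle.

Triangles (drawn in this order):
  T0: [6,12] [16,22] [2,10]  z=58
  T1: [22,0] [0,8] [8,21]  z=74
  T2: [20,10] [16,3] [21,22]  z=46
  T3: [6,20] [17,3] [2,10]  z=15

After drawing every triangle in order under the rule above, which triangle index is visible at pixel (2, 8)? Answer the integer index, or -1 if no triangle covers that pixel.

T0:
  2·area = 20
  edge (6, 12)→(16, 22): d=(10,10) inclusive
  edge (16, 22)→(2, 10): d=(-14,-12) inclusive
  edge (2, 10)→(6, 12): d=(4,2) inclusive
    (0,3)@(1, 7): e=[0,30,-10] → .  [on edge]
    (1,4)@(3, 9): e=[0,26,-6] → .  [on edge]
    (2,5)@(5, 11): e=[0,22,-2] → .  [on edge]
    (3,6)@(7, 13): e=[0,18,2] → X  [on edge]
    (4,6)@(9, 13): e=[-20,42,-2] → .
    (3,7)@(7, 15): e=[20,-10,10] → .
    (4,7)@(9, 15): e=[0,14,6] → X  [on edge]
    (5,7)@(11, 15): e=[-20,38,2] → .
    (4,8)@(9, 17): e=[20,-14,14] → .
    (5,8)@(11, 17): e=[0,10,10] → X  [on edge]
    (6,8)@(13, 17): e=[-20,34,6] → .
    (5,9)@(11, 19): e=[20,-18,18] → .
    (6,9)@(13, 19): e=[0,6,14] → X  [on edge]
    (7,10)@(15, 21): e=[0,2,18] → X  [on edge]
    (8,11)@(17, 23): e=[0,-2,22] → .  [on edge]
  covered (5 px):
    . . . . . . . . . . .
    . . . . . . . . . . .
    . . . . . . . . . . .
    . . . . . . . . . . .
    . . . . . . . . . . .
    . . . . . . . . . . .
    . . . X . . . . . . .
    . . . . X . . . . . .
    . . . . . X . . . . .
    . . . . . . X . . . .
    . . . . . . . X . . .
    . . . . . . . . . . .
T1:
  2·area = 350  (B↔C swapped to make it positive)
  edge (22, 0)→(8, 21): d=(-14,21) inclusive
  edge (8, 21)→(0, 8): d=(-8,-13) inclusive
  edge (0, 8)→(22, 0): d=(22,-8) inclusive
    (10,0)@(21, 1): e=[7,329,14] → X
    (7,1)@(15, 3): e=[105,235,10] → X
    (8,1)@(17, 3): e=[63,261,26] → X
    (9,1)@(19, 3): e=[21,287,42] → X
    (10,1)@(21, 3): e=[-21,313,58] → .
    (4,2)@(9, 5): e=[203,141,6] → X
    (5,2)@(11, 5): e=[161,167,22] → X
    (6,2)@(13, 5): e=[119,193,38] → X
    (9,2)@(19, 5): e=[-7,271,86] → .
    (1,3)@(3, 7): e=[301,47,2] → X
    (2,3)@(5, 7): e=[259,73,18] → X
    (3,3)@(7, 7): e=[217,99,34] → X
  covered (44 px):
    . . . . . . . . . . X
    . . . . . . . X X X .
    . . . . X X X X X . .
    . X X X X X X X X . .
    X X X X X X X X . . .
    . X X X X X X . . . .
    . . X X X X X . . . .
    . . X X X X . . . . .
    . . . X X . . . . . .
    . . . X X . . . . . .
    . . . . . . . . . . .
    . . . . . . . . . . .
T2:
  2·area = 41  (B↔C swapped to make it positive)
  edge (20, 10)→(21, 22): d=(1,12) inclusive
  edge (21, 22)→(16, 3): d=(-5,-19) inclusive
  edge (16, 3)→(20, 10): d=(4,7) inclusive
    (8,2)@(17, 5): e=[31,9,1] → X
    (9,2)@(19, 5): e=[7,47,-13] → .
    (8,3)@(17, 7): e=[33,-1,9] → .
    (9,4)@(19, 9): e=[11,27,3] → X
    (10,4)@(21, 9): e=[-13,65,-11] → .
    (9,5)@(19, 11): e=[13,17,11] → X
    (10,5)@(21, 11): e=[-11,55,-3] → .
    (9,6)@(19, 13): e=[15,7,19] → X
    (10,6)@(21, 13): e=[-9,45,5] → .
    (9,7)@(19, 15): e=[17,-3,27] → .
  covered (4 px):
    . . . . . . . . . . .
    . . . . . . . . . . .
    . . . . . . . . X . .
    . . . . . . . . . . .
    . . . . . . . . . X .
    . . . . . . . . . X .
    . . . . . . . . . X .
    . . . . . . . . . . .
    . . . . . . . . . . .
    . . . . . . . . . . .
    . . . . . . . . . . .
    . . . . . . . . . . .
T3:
  2·area = 178  (B↔C swapped to make it positive)
  edge (6, 20)→(2, 10): d=(-4,-10) inclusive
  edge (2, 10)→(17, 3): d=(15,-7) inclusive
  edge (17, 3)→(6, 20): d=(-11,17) inclusive
    (8,1)@(17, 3): e=[178,0,0] → X  [on edge]
    (9,1)@(19, 3): e=[198,14,-34] → .
    (6,2)@(13, 5): e=[130,2,46] → X
    (7,2)@(15, 5): e=[150,16,12] → X
    (8,2)@(17, 5): e=[170,30,-22] → .
    (4,3)@(9, 7): e=[82,4,92] → X
    (5,3)@(11, 7): e=[102,18,58] → X
    (7,3)@(15, 7): e=[142,46,-10] → .
    (2,4)@(5, 9): e=[34,6,138] → X
    (3,4)@(7, 9): e=[54,20,104] → X
    (7,4)@(15, 9): e=[134,76,-32] → .
    (1,5)@(3, 11): e=[6,22,150] → X
  covered (24 px):
    . . . . . . . . . . .
    . . . . . . . . X . .
    . . . . . . X X . . .
    . . . . X X X . . . .
    . . X X X X X . . . .
    . X X X X X . . . . .
    . . X X X . . . . . .
    . . X X X . . . . . .
    . . X X . . . . . . .
    . . . . . . . . . . .
    . . . . . . . . . . .
    . . . . . . . . . . .

Z-buffer (winner per pixel, '.' = empty):
  . . . . . . . . . . 1
  . . . . . . . 1 3 1 .
  . . . . 1 1 3 3 2 . .
  . 1 1 1 3 3 3 1 1 . .
  1 1 3 3 3 3 3 1 . 2 .
  . 3 3 3 3 3 1 . . 2 .
  . . 3 3 3 1 1 . . 2 .
  . . 3 3 3 1 . . . . .
  . . 3 3 1 0 . . . . .
  . . . 1 1 . 0 . . . .
  . . . . . . . 0 . . .
  . . . . . . . . . . .

Answer: 3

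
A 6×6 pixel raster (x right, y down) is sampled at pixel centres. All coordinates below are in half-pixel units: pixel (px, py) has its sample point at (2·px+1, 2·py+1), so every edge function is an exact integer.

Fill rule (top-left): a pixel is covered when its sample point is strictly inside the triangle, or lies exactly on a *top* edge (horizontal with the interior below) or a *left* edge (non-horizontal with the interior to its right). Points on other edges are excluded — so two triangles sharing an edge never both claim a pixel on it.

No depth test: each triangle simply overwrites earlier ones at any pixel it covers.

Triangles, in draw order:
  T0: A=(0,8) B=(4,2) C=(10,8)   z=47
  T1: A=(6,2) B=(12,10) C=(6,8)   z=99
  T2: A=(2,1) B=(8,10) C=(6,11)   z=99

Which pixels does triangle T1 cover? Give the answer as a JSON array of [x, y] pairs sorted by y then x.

T0:
  2·area = 60
  edge (0, 8)→(4, 2): d=(4,-6) top-left  bias=+0
  edge (4, 2)→(10, 8): d=(6,6) right/bottom  bias=-1
  edge (10, 8)→(0, 8): d=(-10,0) right/bottom  bias=-1
    (1,0)@(3, 1): e=[-10,0,70] → ·  [on edge]
    (2,1)@(5, 3): e=[10,0,50] → ·  [on edge]
    (1,2)@(3, 5): e=[6,24,30] → #
    (2,2)@(5, 5): e=[18,12,30] → #
    (3,2)@(7, 5): e=[30,0,30] → ·  [on edge]
    (0,3)@(1, 7): e=[2,48,10] → #
    (3,3)@(7, 7): e=[38,12,10] → #
    (4,3)@(9, 7): e=[50,0,10] → ·  [on edge]
    (0,4)@(1, 9): e=[10,60,-10] → ·
    (1,4)@(3, 9): e=[22,48,-10] → ·
    (2,4)@(5, 9): e=[34,36,-10] → ·
    (3,4)@(7, 9): e=[46,24,-10] → ·
    (5,4)@(11, 9): e=[70,0,-10] → ·  [on edge]
  covered (6 px):
    · · · · · ·
    · · · · · ·
    · # # · · ·
    # # # # · ·
    · · · · · ·
    · · · · · ·
T1:
  2·area = 36
  edge (6, 2)→(12, 10): d=(6,8) right/bottom  bias=-1
  edge (12, 10)→(6, 8): d=(-6,-2) top-left  bias=+0
  edge (6, 8)→(6, 2): d=(0,-6) top-left  bias=+0
    (3,2)@(7, 5): e=[10,20,6] → #
    (4,2)@(9, 5): e=[-6,24,18] → ·
    (1,3)@(3, 7): e=[54,0,-18] → ·  [on edge]
    (3,3)@(7, 7): e=[22,8,6] → #
    (4,3)@(9, 7): e=[6,12,18] → #
    (5,3)@(11, 7): e=[-10,16,30] → ·
    (3,4)@(7, 9): e=[34,-4,6] → ·
    (4,4)@(9, 9): e=[18,0,18] → #  [on edge]
    (5,4)@(11, 9): e=[2,4,30] → #
    (4,5)@(9, 11): e=[30,-12,18] → ·
    (5,5)@(11, 11): e=[14,-8,30] → ·
  covered (5 px):
    · · · · · ·
    · · · · · ·
    · · · # · ·
    · · · # # ·
    · · · · # #
    · · · · · ·
T2:
  2·area = 24
  edge (2, 1)→(8, 10): d=(6,9) right/bottom  bias=-1
  edge (8, 10)→(6, 11): d=(-2,1) right/bottom  bias=-1
  edge (6, 11)→(2, 1): d=(-4,-10) top-left  bias=+0
    (1,1)@(3, 3): e=[3,19,2] → #
    (2,1)@(5, 3): e=[-15,17,22] → ·
    (1,2)@(3, 5): e=[15,15,-6] → ·
    (2,3)@(5, 7): e=[9,9,6] → #
    (3,3)@(7, 7): e=[-9,7,26] → ·
    (2,4)@(5, 9): e=[21,5,-2] → ·
    (3,4)@(7, 9): e=[3,3,18] → #
    (4,4)@(9, 9): e=[-15,1,38] → ·
    (3,5)@(7, 11): e=[15,-1,10] → ·
  covered (3 px):
    · · · · · ·
    · # · · · ·
    · · · · · ·
    · · # · · ·
    · · · # · ·
    · · · · · ·

Final: [[3,2],[3,3],[4,3],[4,4],[5,4]]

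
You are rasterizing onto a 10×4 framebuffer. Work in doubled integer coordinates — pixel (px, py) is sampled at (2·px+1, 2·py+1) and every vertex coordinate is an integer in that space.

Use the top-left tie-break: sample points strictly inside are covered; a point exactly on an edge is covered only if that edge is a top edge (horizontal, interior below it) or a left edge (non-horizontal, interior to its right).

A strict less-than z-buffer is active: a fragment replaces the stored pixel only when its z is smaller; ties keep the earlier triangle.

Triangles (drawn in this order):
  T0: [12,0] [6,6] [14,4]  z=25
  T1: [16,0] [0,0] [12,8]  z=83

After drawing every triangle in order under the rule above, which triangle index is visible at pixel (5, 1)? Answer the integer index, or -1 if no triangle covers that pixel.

T0:
  2·area = 36  (B↔C swapped to make it positive)
  edge (12, 0)→(14, 4): d=(2,4) right/bottom  bias=-1
  edge (14, 4)→(6, 6): d=(-8,2) right/bottom  bias=-1
  edge (6, 6)→(12, 0): d=(6,-6) top-left  bias=+0
    (5,0)@(11, 1): e=[6,30,0] → █  [on edge]
    (6,0)@(13, 1): e=[-2,26,12] → ·
    (4,1)@(9, 3): e=[18,18,0] → █  [on edge]
    (6,1)@(13, 3): e=[2,10,24] → █
    (7,1)@(15, 3): e=[-6,6,36] → ·
    (3,2)@(7, 5): e=[30,6,0] → █  [on edge]
    (5,2)@(11, 5): e=[14,-2,24] → ·
    (6,2)@(13, 5): e=[6,-6,36] → ·
    (2,3)@(5, 7): e=[42,-6,0] → ·  [on edge]
    (3,3)@(7, 7): e=[34,-10,12] → ·
    (4,3)@(9, 7): e=[26,-14,24] → ·
  covered (6 px):
    · · · · · █ · · · ·
    · · · · █ █ █ · · ·
    · · · █ █ · · · · ·
    · · · · · · · · · ·
T1:
  2·area = 128  (B↔C swapped to make it positive)
  edge (16, 0)→(12, 8): d=(-4,8) right/bottom  bias=-1
  edge (12, 8)→(0, 0): d=(-12,-8) top-left  bias=+0
  edge (0, 0)→(16, 0): d=(16,0) top-left  bias=+0
    (1,0)@(3, 1): e=[100,12,16] → █
    (2,0)@(5, 1): e=[84,28,16] → █
    (3,0)@(7, 1): e=[68,44,16] → █
    (4,0)@(9, 1): e=[52,60,16] → █
    (5,0)@(11, 1): e=[36,76,16] → █
    (6,0)@(13, 1): e=[20,92,16] → █
    (7,0)@(15, 1): e=[4,108,16] → █
    (8,0)@(17, 1): e=[-12,124,16] → ·
    (1,1)@(3, 3): e=[92,-12,48] → ·
    (2,1)@(5, 3): e=[76,4,48] → █
    (7,1)@(15, 3): e=[-4,84,48] → ·
    (2,2)@(5, 5): e=[68,-20,80] → ·
  covered (16 px):
    · █ █ █ █ █ █ █ · ·
    · · █ █ █ █ █ · · ·
    · · · · █ █ █ · · ·
    · · · · · █ · · · ·

Z-buffer (winner per pixel, '.' = empty):
  . 1 1 1 1 0 1 1 . .
  . . 1 1 0 0 0 . . .
  . . . 0 0 1 1 . . .
  . . . . . 1 . . . .

Answer: 0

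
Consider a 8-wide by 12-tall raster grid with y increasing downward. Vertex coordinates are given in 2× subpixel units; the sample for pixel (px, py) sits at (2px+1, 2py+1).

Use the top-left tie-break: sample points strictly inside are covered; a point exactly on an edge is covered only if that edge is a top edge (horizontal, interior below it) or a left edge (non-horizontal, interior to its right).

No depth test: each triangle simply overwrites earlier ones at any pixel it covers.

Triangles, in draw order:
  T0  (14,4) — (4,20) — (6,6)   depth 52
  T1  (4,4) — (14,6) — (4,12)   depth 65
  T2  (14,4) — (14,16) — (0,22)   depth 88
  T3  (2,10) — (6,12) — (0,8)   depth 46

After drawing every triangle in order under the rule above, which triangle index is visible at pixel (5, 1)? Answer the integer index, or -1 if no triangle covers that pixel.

T0:
  2·area = 108
  edge (14, 4)→(4, 20): d=(-10,16) right/bottom  bias=-1
  edge (4, 20)→(6, 6): d=(2,-14) top-left  bias=+0
  edge (6, 6)→(14, 4): d=(8,-2) top-left  bias=+0
    (5,2)@(11, 5): e=[38,68,2] → █
    (6,2)@(13, 5): e=[6,96,6] → █
    (7,2)@(15, 5): e=[-26,124,10] → ·
    (3,3)@(7, 7): e=[82,16,10] → █
    (4,3)@(9, 7): e=[50,44,14] → █
    (6,3)@(13, 7): e=[-14,100,22] → ·
    (3,4)@(7, 9): e=[62,20,26] → █
    (5,4)@(11, 9): e=[-2,76,34] → ·
    (3,5)@(7, 11): e=[42,24,42] → █
    (5,5)@(11, 11): e=[-22,80,50] → ·
    (2,6)@(5, 13): e=[54,0,54] → █  [on edge]
    (4,6)@(9, 13): e=[-10,56,62] → ·
  covered (14 px):
    · · · · · · · ·
    · · · · · · · ·
    · · · · · █ █ ·
    · · · █ █ █ · ·
    · · · █ █ · · ·
    · · · █ █ · · ·
    · · █ █ · · · ·
    · · █ █ · · · ·
    · · █ · · · · ·
    · · · · · · · ·
    · · · · · · · ·
    · · · · · · · ·
T1:
  2·area = 80
  edge (4, 4)→(14, 6): d=(10,2) right/bottom  bias=-1
  edge (14, 6)→(4, 12): d=(-10,6) right/bottom  bias=-1
  edge (4, 12)→(4, 4): d=(0,-8) top-left  bias=+0
    (2,2)@(5, 5): e=[8,64,8] → █
    (3,2)@(7, 5): e=[4,52,24] → █
    (4,2)@(9, 5): e=[0,40,40] → ·  [on edge]
    (2,3)@(5, 7): e=[28,44,8] → █
    (4,3)@(9, 7): e=[20,20,40] → █
    (5,3)@(11, 7): e=[16,8,56] → █
    (6,3)@(13, 7): e=[12,-4,72] → ·
    (2,4)@(5, 9): e=[48,24,8] → █
    (4,4)@(9, 9): e=[40,0,40] → ·  [on edge]
    (5,4)@(11, 9): e=[36,-12,56] → ·
    (2,5)@(5, 11): e=[68,4,8] → █
    (3,5)@(7, 11): e=[64,-8,24] → ·
  covered (9 px):
    · · · · · · · ·
    · · · · · · · ·
    · · █ █ · · · ·
    · · █ █ █ █ · ·
    · · █ █ · · · ·
    · · █ · · · · ·
    · · · · · · · ·
    · · · · · · · ·
    · · · · · · · ·
    · · · · · · · ·
    · · · · · · · ·
    · · · · · · · ·
T2:
  2·area = 168
  edge (14, 4)→(14, 16): d=(0,12) right/bottom  bias=-1
  edge (14, 16)→(0, 22): d=(-14,6) right/bottom  bias=-1
  edge (0, 22)→(14, 4): d=(14,-18) top-left  bias=+0
    (6,3)@(13, 7): e=[12,132,24] → █
    (7,3)@(15, 7): e=[-12,120,60] → ·
    (5,4)@(11, 9): e=[36,116,16] → █
    (7,4)@(15, 9): e=[-12,92,88] → ·
    (4,5)@(9, 11): e=[60,100,8] → █
    (7,5)@(15, 11): e=[-12,64,116] → ·
    (3,6)@(7, 13): e=[84,84,0] → █  [on edge]
    (7,6)@(15, 13): e=[-12,36,144] → ·
    (3,7)@(7, 15): e=[84,56,28] → █
    (7,7)@(15, 15): e=[-12,8,172] → ·
    (2,8)@(5, 17): e=[108,40,20] → █
    (6,8)@(13, 17): e=[12,-8,164] → ·
    (3,9)@(7, 19): e=[84,0,84] → ·  [on edge]
  covered (21 px):
    · · · · · · · ·
    · · · · · · · ·
    · · · · · · · ·
    · · · · · · █ ·
    · · · · · █ █ ·
    · · · · █ █ █ ·
    · · · █ █ █ █ ·
    · · · █ █ █ █ ·
    · · █ █ █ █ · ·
    · █ █ · · · · ·
    █ · · · · · · ·
    · · · · · · · ·
T3:
  2·area = 4  (B↔C swapped to make it positive)
  edge (2, 10)→(0, 8): d=(-2,-2) top-left  bias=+0
  edge (0, 8)→(6, 12): d=(6,4) right/bottom  bias=-1
  edge (6, 12)→(2, 10): d=(-4,-2) top-left  bias=+0
    (0,4)@(1, 9): e=[0,2,2] → █  [on edge]
    (1,4)@(3, 9): e=[4,-6,6] → ·
    (0,5)@(1, 11): e=[-4,14,-6] → ·
    (1,5)@(3, 11): e=[0,6,-2] → ·  [on edge]
    (2,6)@(5, 13): e=[0,10,-6] → ·  [on edge]
    (3,7)@(7, 15): e=[0,14,-10] → ·  [on edge]
    (4,8)@(9, 17): e=[0,18,-14] → ·  [on edge]
    (5,9)@(11, 19): e=[0,22,-18] → ·  [on edge]
    (6,10)@(13, 21): e=[0,26,-22] → ·  [on edge]
    (7,11)@(15, 23): e=[0,30,-26] → ·  [on edge]
  covered (1 px):
    · · · · · · · ·
    · · · · · · · ·
    · · · · · · · ·
    · · · · · · · ·
    █ · · · · · · ·
    · · · · · · · ·
    · · · · · · · ·
    · · · · · · · ·
    · · · · · · · ·
    · · · · · · · ·
    · · · · · · · ·
    · · · · · · · ·

Z-buffer (winner per pixel, '.' = empty):
  . . . . . . . .
  . . . . . . . .
  . . 1 1 . 0 0 .
  . . 1 1 1 1 2 .
  3 . 1 1 0 2 2 .
  . . 1 0 2 2 2 .
  . . 0 2 2 2 2 .
  . . 0 2 2 2 2 .
  . . 2 2 2 2 . .
  . 2 2 . . . . .
  2 . . . . . . .
  . . . . . . . .

Final: -1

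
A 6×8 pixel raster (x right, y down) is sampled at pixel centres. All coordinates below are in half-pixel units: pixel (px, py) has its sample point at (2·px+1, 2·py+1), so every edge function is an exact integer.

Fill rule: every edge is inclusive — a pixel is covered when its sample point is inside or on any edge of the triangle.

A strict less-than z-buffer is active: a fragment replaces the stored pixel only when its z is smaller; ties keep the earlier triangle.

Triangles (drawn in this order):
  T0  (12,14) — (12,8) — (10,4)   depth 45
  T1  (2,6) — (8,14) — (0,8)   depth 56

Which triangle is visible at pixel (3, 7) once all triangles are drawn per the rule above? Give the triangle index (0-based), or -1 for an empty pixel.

T0:
  2·area = 12  (B↔C swapped to make it positive)
  edge (12, 14)→(10, 4): d=(-2,-10) inclusive
  edge (10, 4)→(12, 8): d=(2,4) inclusive
  edge (12, 8)→(12, 14): d=(0,6) inclusive
    (5,3)@(11, 7): e=[4,2,6] → █
    (5,4)@(11, 9): e=[0,6,6] → █  [on edge]
    (5,5)@(11, 11): e=[-4,10,6] → ·
  covered (2 px):
    · · · · · ·
    · · · · · ·
    · · · · · ·
    · · · · · █
    · · · · · █
    · · · · · ·
    · · · · · ·
    · · · · · ·
T1:
  2·area = 28
  edge (2, 6)→(8, 14): d=(6,8) inclusive
  edge (8, 14)→(0, 8): d=(-8,-6) inclusive
  edge (0, 8)→(2, 6): d=(2,-2) inclusive
    (3,0)@(7, 1): e=[-70,98,0] → ·  [on edge]
    (2,1)@(5, 3): e=[-42,70,0] → ·  [on edge]
    (1,2)@(3, 5): e=[-14,42,0] → ·  [on edge]
    (0,3)@(1, 7): e=[14,14,0] → █  [on edge]
    (1,3)@(3, 7): e=[-2,26,4] → ·
    (0,4)@(1, 9): e=[26,-2,4] → ·
    (1,4)@(3, 9): e=[10,10,8] → █
    (2,4)@(5, 9): e=[-6,22,12] → ·
    (1,5)@(3, 11): e=[22,-6,12] → ·
    (2,5)@(5, 11): e=[6,6,16] → █
    (3,5)@(7, 11): e=[-10,18,20] → ·
    (2,6)@(5, 13): e=[18,-10,20] → ·
  covered (4 px):
    · · · · · ·
    · · · · · ·
    · · · · · ·
    █ · · · · ·
    · █ · · · ·
    · · █ · · ·
    · · · █ · ·
    · · · · · ·

Z-buffer (winner per pixel, '.' = empty):
  . . . . . .
  . . . . . .
  . . . . . .
  1 . . . . 0
  . 1 . . . 0
  . . 1 . . .
  . . . 1 . .
  . . . . . .

Answer: -1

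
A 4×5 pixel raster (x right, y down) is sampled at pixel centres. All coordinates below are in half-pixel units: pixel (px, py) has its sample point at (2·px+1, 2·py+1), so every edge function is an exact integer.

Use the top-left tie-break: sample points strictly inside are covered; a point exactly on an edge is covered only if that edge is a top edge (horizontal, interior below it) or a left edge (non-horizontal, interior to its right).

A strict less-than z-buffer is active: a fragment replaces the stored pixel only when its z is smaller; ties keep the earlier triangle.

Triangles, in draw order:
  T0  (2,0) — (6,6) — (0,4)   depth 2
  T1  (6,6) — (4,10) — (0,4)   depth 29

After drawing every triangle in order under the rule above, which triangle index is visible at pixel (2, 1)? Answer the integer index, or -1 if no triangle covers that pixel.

T0:
  2·area = 28
  edge (2, 0)→(6, 6): d=(4,6) right/bottom  bias=-1
  edge (6, 6)→(0, 4): d=(-6,-2) top-left  bias=+0
  edge (0, 4)→(2, 0): d=(2,-4) top-left  bias=+0
    (0,1)@(1, 3): e=[18,8,2] → #
    (1,1)@(3, 3): e=[6,12,10] → #
    (2,1)@(5, 3): e=[-6,16,18] → ·
    (0,2)@(1, 5): e=[26,-4,6] → ·
    (1,2)@(3, 5): e=[14,0,14] → #  [on edge]
    (2,2)@(5, 5): e=[2,4,22] → #
    (3,2)@(7, 5): e=[-10,8,30] → ·
    (1,3)@(3, 7): e=[22,-12,18] → ·
    (2,3)@(5, 7): e=[10,-8,26] → ·
  covered (4 px):
    · · · ·
    # # · ·
    · # # ·
    · · · ·
    · · · ·
T1:
  2·area = 28
  edge (6, 6)→(4, 10): d=(-2,4) right/bottom  bias=-1
  edge (4, 10)→(0, 4): d=(-4,-6) top-left  bias=+0
  edge (0, 4)→(6, 6): d=(6,2) right/bottom  bias=-1
    (0,2)@(1, 5): e=[22,2,4] → #
    (1,2)@(3, 5): e=[14,14,0] → ·  [on edge]
    (0,3)@(1, 7): e=[18,-6,16] → ·
    (1,3)@(3, 7): e=[10,6,12] → #
    (2,3)@(5, 7): e=[2,18,8] → #
    (3,3)@(7, 7): e=[-6,30,4] → ·
    (1,4)@(3, 9): e=[6,-2,24] → ·
    (2,4)@(5, 9): e=[-2,10,20] → ·
  covered (3 px):
    · · · ·
    · · · ·
    # · · ·
    · # # ·
    · · · ·

Z-buffer (winner per pixel, '.' = empty):
  . . . .
  0 0 . .
  1 0 0 .
  . 1 1 .
  . . . .

Result: -1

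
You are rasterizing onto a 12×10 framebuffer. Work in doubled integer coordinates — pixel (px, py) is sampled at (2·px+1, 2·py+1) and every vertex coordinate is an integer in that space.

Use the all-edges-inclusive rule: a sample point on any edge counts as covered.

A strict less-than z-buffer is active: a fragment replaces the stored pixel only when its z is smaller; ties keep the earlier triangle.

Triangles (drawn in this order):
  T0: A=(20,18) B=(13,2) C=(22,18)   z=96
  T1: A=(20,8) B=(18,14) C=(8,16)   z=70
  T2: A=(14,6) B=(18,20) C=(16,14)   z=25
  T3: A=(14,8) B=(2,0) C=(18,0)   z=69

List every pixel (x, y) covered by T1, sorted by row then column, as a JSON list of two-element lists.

T0:
  2·area = 32
  edge (20, 18)→(13, 2): d=(-7,-16) inclusive
  edge (13, 2)→(22, 18): d=(9,16) inclusive
  edge (22, 18)→(20, 18): d=(-2,0) inclusive
    (8,5)@(17, 11): e=[1,17,14] → #
    (9,5)@(19, 11): e=[33,-15,14] → ·
    (8,6)@(17, 13): e=[-13,35,10] → ·
    (9,6)@(19, 13): e=[19,3,10] → #
    (10,6)@(21, 13): e=[51,-29,10] → ·
    (9,7)@(19, 15): e=[5,21,6] → #
    (10,7)@(21, 15): e=[37,-11,6] → ·
    (9,8)@(19, 17): e=[-9,39,2] → ·
    (10,8)@(21, 17): e=[23,7,2] → #
    (11,8)@(23, 17): e=[55,-25,2] → ·
    (10,9)@(21, 19): e=[9,25,-2] → ·
  covered (4 px):
    · · · · · · · · · · · ·
    · · · · · · · · · · · ·
    · · · · · · · · · · · ·
    · · · · · · · · · · · ·
    · · · · · · · · · · · ·
    · · · · · · · · # · · ·
    · · · · · · · · · # · ·
    · · · · · · · · · # · ·
    · · · · · · · · · · # ·
    · · · · · · · · · · · ·
T1:
  2·area = 56
  edge (20, 8)→(18, 14): d=(-2,6) inclusive
  edge (18, 14)→(8, 16): d=(-10,2) inclusive
  edge (8, 16)→(20, 8): d=(12,-8) inclusive
    (10,2)@(21, 5): e=[0,84,-28] → ·  [on edge]
    (9,4)@(19, 9): e=[4,48,4] → #
    (10,4)@(21, 9): e=[-8,44,20] → ·
    (8,5)@(17, 11): e=[12,32,12] → #
    (9,5)@(19, 11): e=[0,28,28] → #  [on edge]
    (10,5)@(21, 11): e=[-12,24,44] → ·
    (6,6)@(13, 13): e=[32,20,4] → #
    (7,6)@(15, 13): e=[20,16,20] → #
    (9,6)@(19, 13): e=[-4,8,52] → ·
    (11,6)@(23, 13): e=[-28,0,84] → ·  [on edge]
    (5,7)@(11, 15): e=[40,4,12] → #
    (6,7)@(13, 15): e=[28,0,28] → #  [on edge]
    (1,8)@(3, 17): e=[84,0,-28] → ·  [on edge]
    (8,8)@(17, 17): e=[0,-28,84] → ·  [on edge]
  covered (8 px):
    · · · · · · · · · · · ·
    · · · · · · · · · · · ·
    · · · · · · · · · · · ·
    · · · · · · · · · · · ·
    · · · · · · · · · # · ·
    · · · · · · · · # # · ·
    · · · · · · # # # · · ·
    · · · · · # # · · · · ·
    · · · · · · · · · · · ·
    · · · · · · · · · · · ·
T2:
  2·area = 4
  edge (14, 6)→(18, 20): d=(4,14) inclusive
  edge (18, 20)→(16, 14): d=(-2,-6) inclusive
  edge (16, 14)→(14, 6): d=(-2,-8) inclusive
    (6,2)@(13, 5): e=[10,0,-6] → ·  [on edge]
    (7,5)@(15, 11): e=[6,0,-2] → ·  [on edge]
    (8,8)@(17, 17): e=[2,0,2] → #  [on edge]
    (9,8)@(19, 17): e=[-26,12,18] → ·
    (8,9)@(17, 19): e=[10,-4,-2] → ·
  covered (1 px):
    · · · · · · · · · · · ·
    · · · · · · · · · · · ·
    · · · · · · · · · · · ·
    · · · · · · · · · · · ·
    · · · · · · · · · · · ·
    · · · · · · · · · · · ·
    · · · · · · · · · · · ·
    · · · · · · · · · · · ·
    · · · · · · · · # · · ·
    · · · · · · · · · · · ·
T3:
  2·area = 128
  edge (14, 8)→(2, 0): d=(-12,-8) inclusive
  edge (2, 0)→(18, 0): d=(16,0) inclusive
  edge (18, 0)→(14, 8): d=(-4,8) inclusive
    (2,0)@(5, 1): e=[12,16,100] → #
    (3,0)@(7, 1): e=[28,16,84] → #
    (4,0)@(9, 1): e=[44,16,68] → #
    (5,0)@(11, 1): e=[60,16,52] → #
    (6,0)@(13, 1): e=[76,16,36] → #
    (7,0)@(15, 1): e=[92,16,20] → #
    (8,0)@(17, 1): e=[108,16,4] → #
    (9,0)@(19, 1): e=[124,16,-12] → ·
    (2,1)@(5, 3): e=[-12,48,92] → ·
    (3,1)@(7, 3): e=[4,48,76] → #
    (8,1)@(17, 3): e=[84,48,-4] → ·
    (3,2)@(7, 5): e=[-20,80,68] → ·
  covered (16 px):
    · · # # # # # # # · · ·
    · · · # # # # # · · · ·
    · · · · · # # # · · · ·
    · · · · · · # · · · · ·
    · · · · · · · · · · · ·
    · · · · · · · · · · · ·
    · · · · · · · · · · · ·
    · · · · · · · · · · · ·
    · · · · · · · · · · · ·
    · · · · · · · · · · · ·

Answer: [[9,4],[8,5],[9,5],[6,6],[7,6],[8,6],[5,7],[6,7]]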